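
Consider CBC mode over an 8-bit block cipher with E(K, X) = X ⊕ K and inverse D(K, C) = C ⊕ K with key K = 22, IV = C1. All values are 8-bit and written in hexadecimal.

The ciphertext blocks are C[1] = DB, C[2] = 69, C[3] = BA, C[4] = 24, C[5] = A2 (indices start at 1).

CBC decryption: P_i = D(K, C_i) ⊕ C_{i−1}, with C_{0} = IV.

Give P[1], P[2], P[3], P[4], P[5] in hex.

P[1]: D(K, DB) = F9; F9 ⊕ C1 = 38.
P[2]: D(K, 69) = 4B; 4B ⊕ DB = 90.
P[3]: D(K, BA) = 98; 98 ⊕ 69 = F1.
P[4]: D(K, 24) = 06; 06 ⊕ BA = BC.
P[5]: D(K, A2) = 80; 80 ⊕ 24 = A4.

P[1] = 38, P[2] = 90, P[3] = F1, P[4] = BC, P[5] = A4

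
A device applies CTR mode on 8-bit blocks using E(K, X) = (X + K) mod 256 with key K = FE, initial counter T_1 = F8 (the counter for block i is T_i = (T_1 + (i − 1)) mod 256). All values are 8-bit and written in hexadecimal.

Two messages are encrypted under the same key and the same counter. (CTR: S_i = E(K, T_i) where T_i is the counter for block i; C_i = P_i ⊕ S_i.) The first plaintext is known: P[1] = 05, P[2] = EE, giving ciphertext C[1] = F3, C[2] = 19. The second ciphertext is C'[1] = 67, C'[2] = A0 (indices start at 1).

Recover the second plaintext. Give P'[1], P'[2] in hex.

P'[1] = 91, P'[2] = 57

In CTR with a reused counter, both messages share the same keystream S_i, so C_i ⊕ C'_i = P_i ⊕ P'_i and thus P'_i = P_i ⊕ C_i ⊕ C'_i.
P'[1]: 05 ⊕ F3 ⊕ 67 = 91.
P'[2]: EE ⊕ 19 ⊕ A0 = 57.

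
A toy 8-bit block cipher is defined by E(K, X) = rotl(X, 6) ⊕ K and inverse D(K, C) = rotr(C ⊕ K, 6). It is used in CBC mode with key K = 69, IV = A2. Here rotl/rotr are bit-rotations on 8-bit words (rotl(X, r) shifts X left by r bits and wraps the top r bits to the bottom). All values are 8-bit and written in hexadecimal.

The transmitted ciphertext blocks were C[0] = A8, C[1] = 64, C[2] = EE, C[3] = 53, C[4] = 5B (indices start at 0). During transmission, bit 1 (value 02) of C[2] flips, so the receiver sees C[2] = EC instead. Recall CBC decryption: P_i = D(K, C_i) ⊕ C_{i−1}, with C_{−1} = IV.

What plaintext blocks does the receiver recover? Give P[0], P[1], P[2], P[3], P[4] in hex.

P[0] = A5, P[1] = 9C, P[2] = 72, P[3] = 04, P[4] = 9B

Only C[2] changed, to EC. In CBC, a change in C_i garbles P_i and flips the same bit in P_{i+1}. Decrypting the received ciphertext:
P[0]: D(K, A8) = 07; 07 ⊕ A2 = A5.
P[1]: D(K, 64) = 34; 34 ⊕ A8 = 9C.
P[2]: D(K, EC) = 16; 16 ⊕ 64 = 72.
P[3]: D(K, 53) = E8; E8 ⊕ EC = 04.
P[4]: D(K, 5B) = C8; C8 ⊕ 53 = 9B.
Blocks that differ from the original plaintext: P[2], P[3].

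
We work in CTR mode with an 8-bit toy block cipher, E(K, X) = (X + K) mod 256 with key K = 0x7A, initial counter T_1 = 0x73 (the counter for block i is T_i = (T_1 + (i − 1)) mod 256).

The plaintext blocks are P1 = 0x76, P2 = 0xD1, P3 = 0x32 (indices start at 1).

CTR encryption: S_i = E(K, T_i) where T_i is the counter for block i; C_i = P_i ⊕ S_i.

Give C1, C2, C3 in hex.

C1: T = 0x73, S = E(K, T) = 0xED; 0x76 ⊕ 0xED = 0x9B.
C2: T = 0x74, S = E(K, T) = 0xEE; 0xD1 ⊕ 0xEE = 0x3F.
C3: T = 0x75, S = E(K, T) = 0xEF; 0x32 ⊕ 0xEF = 0xDD.

C1 = 0x9B, C2 = 0x3F, C3 = 0xDD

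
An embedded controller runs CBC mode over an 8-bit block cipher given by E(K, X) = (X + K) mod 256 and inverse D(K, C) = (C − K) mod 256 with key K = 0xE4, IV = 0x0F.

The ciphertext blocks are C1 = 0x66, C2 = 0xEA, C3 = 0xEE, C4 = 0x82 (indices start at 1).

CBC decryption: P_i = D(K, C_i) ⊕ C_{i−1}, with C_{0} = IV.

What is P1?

P1: D(K, 0x66) = 0x82; 0x82 ⊕ 0x0F = 0x8D.

P1 = 0x8D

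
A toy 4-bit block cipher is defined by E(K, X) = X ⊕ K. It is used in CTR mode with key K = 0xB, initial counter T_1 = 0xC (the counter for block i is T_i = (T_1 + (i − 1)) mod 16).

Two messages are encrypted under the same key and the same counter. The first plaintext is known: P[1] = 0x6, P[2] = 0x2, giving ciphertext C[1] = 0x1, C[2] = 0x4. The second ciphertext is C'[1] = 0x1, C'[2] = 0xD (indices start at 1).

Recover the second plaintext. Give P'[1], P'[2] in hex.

In CTR with a reused counter, both messages share the same keystream S_i, so C_i ⊕ C'_i = P_i ⊕ P'_i and thus P'_i = P_i ⊕ C_i ⊕ C'_i.
P'[1]: 0x6 ⊕ 0x1 ⊕ 0x1 = 0x6.
P'[2]: 0x2 ⊕ 0x4 ⊕ 0xD = 0xB.

P'[1] = 0x6, P'[2] = 0xB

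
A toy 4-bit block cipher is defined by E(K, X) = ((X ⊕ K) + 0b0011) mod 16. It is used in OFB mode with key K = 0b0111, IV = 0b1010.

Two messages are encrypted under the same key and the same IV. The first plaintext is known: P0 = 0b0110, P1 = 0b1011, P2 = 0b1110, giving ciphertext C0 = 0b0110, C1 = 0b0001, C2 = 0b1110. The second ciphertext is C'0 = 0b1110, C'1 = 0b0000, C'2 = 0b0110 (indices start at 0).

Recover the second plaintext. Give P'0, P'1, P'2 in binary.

P'0 = 0b1110, P'1 = 0b1010, P'2 = 0b0110

In OFB with a reused IV, both messages share the same keystream S_i, so C_i ⊕ C'_i = P_i ⊕ P'_i and thus P'_i = P_i ⊕ C_i ⊕ C'_i.
P'0: 0b0110 ⊕ 0b0110 ⊕ 0b1110 = 0b1110.
P'1: 0b1011 ⊕ 0b0001 ⊕ 0b0000 = 0b1010.
P'2: 0b1110 ⊕ 0b1110 ⊕ 0b0110 = 0b0110.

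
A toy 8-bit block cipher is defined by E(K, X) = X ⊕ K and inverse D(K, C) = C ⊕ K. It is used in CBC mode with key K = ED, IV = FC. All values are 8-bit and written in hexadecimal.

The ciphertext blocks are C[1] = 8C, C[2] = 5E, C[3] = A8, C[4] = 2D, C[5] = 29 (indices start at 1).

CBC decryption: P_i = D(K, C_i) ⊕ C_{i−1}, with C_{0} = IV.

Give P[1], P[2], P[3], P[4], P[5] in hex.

P[1]: D(K, 8C) = 61; 61 ⊕ FC = 9D.
P[2]: D(K, 5E) = B3; B3 ⊕ 8C = 3F.
P[3]: D(K, A8) = 45; 45 ⊕ 5E = 1B.
P[4]: D(K, 2D) = C0; C0 ⊕ A8 = 68.
P[5]: D(K, 29) = C4; C4 ⊕ 2D = E9.

P[1] = 9D, P[2] = 3F, P[3] = 1B, P[4] = 68, P[5] = E9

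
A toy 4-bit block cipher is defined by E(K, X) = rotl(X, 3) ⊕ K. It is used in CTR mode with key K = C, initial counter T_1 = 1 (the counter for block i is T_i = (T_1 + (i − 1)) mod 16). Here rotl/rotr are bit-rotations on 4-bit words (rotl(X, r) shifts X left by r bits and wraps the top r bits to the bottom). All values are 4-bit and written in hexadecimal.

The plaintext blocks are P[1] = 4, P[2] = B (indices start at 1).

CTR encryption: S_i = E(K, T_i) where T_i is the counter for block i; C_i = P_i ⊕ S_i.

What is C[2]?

C[2] = 6

C[1]: T = 1, S = E(K, T) = 4; 4 ⊕ 4 = 0.
C[2]: T = 2, S = E(K, T) = D; B ⊕ D = 6.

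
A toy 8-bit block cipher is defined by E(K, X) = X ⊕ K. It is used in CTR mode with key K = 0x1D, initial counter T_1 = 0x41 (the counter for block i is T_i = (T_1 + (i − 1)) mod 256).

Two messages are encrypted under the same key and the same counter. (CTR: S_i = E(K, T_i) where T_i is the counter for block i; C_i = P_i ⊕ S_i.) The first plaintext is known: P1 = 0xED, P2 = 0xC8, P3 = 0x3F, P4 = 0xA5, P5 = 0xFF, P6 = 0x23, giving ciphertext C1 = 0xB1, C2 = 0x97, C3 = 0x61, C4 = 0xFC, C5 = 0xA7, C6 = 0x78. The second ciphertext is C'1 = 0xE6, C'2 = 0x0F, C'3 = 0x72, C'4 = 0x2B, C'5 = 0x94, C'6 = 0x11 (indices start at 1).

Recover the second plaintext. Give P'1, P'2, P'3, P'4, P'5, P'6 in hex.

In CTR with a reused counter, both messages share the same keystream S_i, so C_i ⊕ C'_i = P_i ⊕ P'_i and thus P'_i = P_i ⊕ C_i ⊕ C'_i.
P'1: 0xED ⊕ 0xB1 ⊕ 0xE6 = 0xBA.
P'2: 0xC8 ⊕ 0x97 ⊕ 0x0F = 0x50.
P'3: 0x3F ⊕ 0x61 ⊕ 0x72 = 0x2C.
P'4: 0xA5 ⊕ 0xFC ⊕ 0x2B = 0x72.
P'5: 0xFF ⊕ 0xA7 ⊕ 0x94 = 0xCC.
P'6: 0x23 ⊕ 0x78 ⊕ 0x11 = 0x4A.

P'1 = 0xBA, P'2 = 0x50, P'3 = 0x2C, P'4 = 0x72, P'5 = 0xCC, P'6 = 0x4A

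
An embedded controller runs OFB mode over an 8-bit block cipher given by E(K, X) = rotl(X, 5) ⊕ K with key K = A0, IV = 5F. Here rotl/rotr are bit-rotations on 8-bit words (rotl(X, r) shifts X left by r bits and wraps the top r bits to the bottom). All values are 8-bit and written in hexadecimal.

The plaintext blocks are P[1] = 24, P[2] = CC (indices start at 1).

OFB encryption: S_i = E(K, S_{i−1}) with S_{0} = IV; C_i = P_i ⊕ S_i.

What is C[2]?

C[2] = 05

C[1]: S = E(K, 5F) = 4B; 24 ⊕ 4B = 6F.
C[2]: S = E(K, 4B) = C9; CC ⊕ C9 = 05.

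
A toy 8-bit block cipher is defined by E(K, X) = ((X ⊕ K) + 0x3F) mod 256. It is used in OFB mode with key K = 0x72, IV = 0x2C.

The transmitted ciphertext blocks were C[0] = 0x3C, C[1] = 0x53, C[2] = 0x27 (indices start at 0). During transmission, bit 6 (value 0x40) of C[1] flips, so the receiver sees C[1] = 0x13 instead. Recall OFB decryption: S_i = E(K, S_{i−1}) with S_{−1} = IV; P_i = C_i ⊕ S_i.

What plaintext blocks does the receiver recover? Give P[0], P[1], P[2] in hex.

P[0] = 0xA1, P[1] = 0x3D, P[2] = 0xBC

Only C[1] changed, to 0x13. In OFB, a change in C_i flips the same bit in P_i only; the keystream is unaffected. Decrypting the received ciphertext:
P[0]: S = E(K, 0x2C) = 0x9D; 0x3C ⊕ 0x9D = 0xA1.
P[1]: S = E(K, 0x9D) = 0x2E; 0x13 ⊕ 0x2E = 0x3D.
P[2]: S = E(K, 0x2E) = 0x9B; 0x27 ⊕ 0x9B = 0xBC.
Blocks that differ from the original plaintext: P[1].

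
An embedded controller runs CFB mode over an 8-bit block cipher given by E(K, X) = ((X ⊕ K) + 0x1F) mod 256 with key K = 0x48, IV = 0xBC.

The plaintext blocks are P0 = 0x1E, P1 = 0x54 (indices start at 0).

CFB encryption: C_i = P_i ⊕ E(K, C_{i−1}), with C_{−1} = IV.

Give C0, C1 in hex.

C0: E(K, 0xBC) = 0x13; 0x1E ⊕ 0x13 = 0x0D.
C1: E(K, 0x0D) = 0x64; 0x54 ⊕ 0x64 = 0x30.

C0 = 0x0D, C1 = 0x30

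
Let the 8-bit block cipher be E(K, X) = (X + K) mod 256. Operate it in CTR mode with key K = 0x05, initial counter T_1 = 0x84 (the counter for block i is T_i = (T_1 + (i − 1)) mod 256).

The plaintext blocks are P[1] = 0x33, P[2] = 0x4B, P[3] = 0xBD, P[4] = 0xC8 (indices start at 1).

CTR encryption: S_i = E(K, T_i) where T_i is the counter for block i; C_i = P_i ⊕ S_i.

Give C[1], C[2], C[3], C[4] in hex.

C[1]: T = 0x84, S = E(K, T) = 0x89; 0x33 ⊕ 0x89 = 0xBA.
C[2]: T = 0x85, S = E(K, T) = 0x8A; 0x4B ⊕ 0x8A = 0xC1.
C[3]: T = 0x86, S = E(K, T) = 0x8B; 0xBD ⊕ 0x8B = 0x36.
C[4]: T = 0x87, S = E(K, T) = 0x8C; 0xC8 ⊕ 0x8C = 0x44.

C[1] = 0xBA, C[2] = 0xC1, C[3] = 0x36, C[4] = 0x44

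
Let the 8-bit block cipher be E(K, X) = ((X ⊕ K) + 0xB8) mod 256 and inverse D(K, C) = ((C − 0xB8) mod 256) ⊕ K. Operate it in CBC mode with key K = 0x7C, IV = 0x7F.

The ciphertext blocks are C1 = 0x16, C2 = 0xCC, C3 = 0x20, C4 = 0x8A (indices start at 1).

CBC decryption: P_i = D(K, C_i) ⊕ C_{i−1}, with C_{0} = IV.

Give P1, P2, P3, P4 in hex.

P1 = 0x5D, P2 = 0x7E, P3 = 0xD8, P4 = 0x8E

P1: D(K, 0x16) = 0x22; 0x22 ⊕ 0x7F = 0x5D.
P2: D(K, 0xCC) = 0x68; 0x68 ⊕ 0x16 = 0x7E.
P3: D(K, 0x20) = 0x14; 0x14 ⊕ 0xCC = 0xD8.
P4: D(K, 0x8A) = 0xAE; 0xAE ⊕ 0x20 = 0x8E.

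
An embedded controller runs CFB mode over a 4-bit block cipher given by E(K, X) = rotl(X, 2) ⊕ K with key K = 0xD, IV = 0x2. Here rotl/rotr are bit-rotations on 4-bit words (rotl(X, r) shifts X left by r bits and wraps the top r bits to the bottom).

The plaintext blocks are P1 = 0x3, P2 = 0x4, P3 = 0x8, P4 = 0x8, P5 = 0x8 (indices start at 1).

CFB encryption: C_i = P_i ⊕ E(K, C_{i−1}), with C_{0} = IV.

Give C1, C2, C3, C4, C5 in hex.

C1: E(K, 0x2) = 0x5; 0x3 ⊕ 0x5 = 0x6.
C2: E(K, 0x6) = 0x4; 0x4 ⊕ 0x4 = 0x0.
C3: E(K, 0x0) = 0xD; 0x8 ⊕ 0xD = 0x5.
C4: E(K, 0x5) = 0x8; 0x8 ⊕ 0x8 = 0x0.
C5: E(K, 0x0) = 0xD; 0x8 ⊕ 0xD = 0x5.

C1 = 0x6, C2 = 0x0, C3 = 0x5, C4 = 0x0, C5 = 0x5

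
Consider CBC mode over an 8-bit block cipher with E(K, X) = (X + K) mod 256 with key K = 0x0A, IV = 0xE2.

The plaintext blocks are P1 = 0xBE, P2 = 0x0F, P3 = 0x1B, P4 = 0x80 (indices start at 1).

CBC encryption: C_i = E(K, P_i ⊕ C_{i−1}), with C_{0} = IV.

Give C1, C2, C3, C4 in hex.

C1 = 0x66, C2 = 0x73, C3 = 0x72, C4 = 0xFC

C1: P1 ⊕ 0xE2 = 0x5C; E(K, 0x5C) = 0x66.
C2: P2 ⊕ 0x66 = 0x69; E(K, 0x69) = 0x73.
C3: P3 ⊕ 0x73 = 0x68; E(K, 0x68) = 0x72.
C4: P4 ⊕ 0x72 = 0xF2; E(K, 0xF2) = 0xFC.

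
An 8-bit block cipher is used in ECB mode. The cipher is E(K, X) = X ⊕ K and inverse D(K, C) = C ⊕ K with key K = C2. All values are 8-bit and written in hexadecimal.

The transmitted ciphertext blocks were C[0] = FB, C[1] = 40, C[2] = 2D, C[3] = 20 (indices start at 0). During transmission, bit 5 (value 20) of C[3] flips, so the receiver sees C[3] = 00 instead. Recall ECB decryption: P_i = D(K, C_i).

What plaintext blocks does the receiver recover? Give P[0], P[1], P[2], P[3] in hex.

Only C[3] changed, to 00. In ECB, a change in C_i affects only P_i. Decrypting the received ciphertext:
P[0]: D(K, FB) = 39.
P[1]: D(K, 40) = 82.
P[2]: D(K, 2D) = EF.
P[3]: D(K, 00) = C2.
Blocks that differ from the original plaintext: P[3].

P[0] = 39, P[1] = 82, P[2] = EF, P[3] = C2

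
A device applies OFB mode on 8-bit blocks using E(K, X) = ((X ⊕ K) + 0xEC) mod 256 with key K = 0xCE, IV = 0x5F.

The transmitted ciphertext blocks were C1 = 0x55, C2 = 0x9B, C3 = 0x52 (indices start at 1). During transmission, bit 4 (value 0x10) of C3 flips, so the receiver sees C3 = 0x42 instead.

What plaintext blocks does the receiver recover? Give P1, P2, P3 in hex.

P1 = 0x28, P2 = 0x04, P3 = 0x7F

OFB decryption: S_i = E(K, S_{i−1}) with S_{0} = IV; P_i = C_i ⊕ S_i.
Only C3 changed, to 0x42. In OFB, a change in C_i flips the same bit in P_i only; the keystream is unaffected. Decrypting the received ciphertext:
P1: S = E(K, 0x5F) = 0x7D; 0x55 ⊕ 0x7D = 0x28.
P2: S = E(K, 0x7D) = 0x9F; 0x9B ⊕ 0x9F = 0x04.
P3: S = E(K, 0x9F) = 0x3D; 0x42 ⊕ 0x3D = 0x7F.
Blocks that differ from the original plaintext: P3.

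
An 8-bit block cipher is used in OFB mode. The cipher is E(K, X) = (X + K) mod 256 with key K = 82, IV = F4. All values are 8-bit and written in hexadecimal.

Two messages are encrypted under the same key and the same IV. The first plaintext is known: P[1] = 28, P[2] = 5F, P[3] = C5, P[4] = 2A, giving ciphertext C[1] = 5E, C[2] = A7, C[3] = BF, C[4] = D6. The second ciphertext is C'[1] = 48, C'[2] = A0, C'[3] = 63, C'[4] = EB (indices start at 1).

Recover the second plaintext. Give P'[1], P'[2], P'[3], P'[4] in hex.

In OFB with a reused IV, both messages share the same keystream S_i, so C_i ⊕ C'_i = P_i ⊕ P'_i and thus P'_i = P_i ⊕ C_i ⊕ C'_i.
P'[1]: 28 ⊕ 5E ⊕ 48 = 3E.
P'[2]: 5F ⊕ A7 ⊕ A0 = 58.
P'[3]: C5 ⊕ BF ⊕ 63 = 19.
P'[4]: 2A ⊕ D6 ⊕ EB = 17.

P'[1] = 3E, P'[2] = 58, P'[3] = 19, P'[4] = 17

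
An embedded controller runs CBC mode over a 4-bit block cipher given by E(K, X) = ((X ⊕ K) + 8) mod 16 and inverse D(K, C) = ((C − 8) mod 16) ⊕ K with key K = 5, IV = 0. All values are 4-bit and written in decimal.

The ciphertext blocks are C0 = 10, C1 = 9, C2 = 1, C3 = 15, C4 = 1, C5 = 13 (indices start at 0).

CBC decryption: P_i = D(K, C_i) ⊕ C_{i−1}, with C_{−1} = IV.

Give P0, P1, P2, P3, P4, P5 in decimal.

P0 = 7, P1 = 14, P2 = 5, P3 = 3, P4 = 3, P5 = 1

P0: D(K, 10) = 7; 7 ⊕ 0 = 7.
P1: D(K, 9) = 4; 4 ⊕ 10 = 14.
P2: D(K, 1) = 12; 12 ⊕ 9 = 5.
P3: D(K, 15) = 2; 2 ⊕ 1 = 3.
P4: D(K, 1) = 12; 12 ⊕ 15 = 3.
P5: D(K, 13) = 0; 0 ⊕ 1 = 1.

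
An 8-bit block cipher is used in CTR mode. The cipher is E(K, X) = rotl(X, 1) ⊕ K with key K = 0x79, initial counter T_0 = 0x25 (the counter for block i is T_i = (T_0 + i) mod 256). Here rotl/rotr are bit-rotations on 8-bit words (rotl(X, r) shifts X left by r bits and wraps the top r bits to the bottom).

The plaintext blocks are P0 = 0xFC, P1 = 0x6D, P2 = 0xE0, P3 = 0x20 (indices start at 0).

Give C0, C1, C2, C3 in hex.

C0 = 0xCF, C1 = 0x58, C2 = 0xD7, C3 = 0x09

CTR encryption: S_i = E(K, T_i) where T_i is the counter for block i; C_i = P_i ⊕ S_i.
C0: T = 0x25, S = E(K, T) = 0x33; 0xFC ⊕ 0x33 = 0xCF.
C1: T = 0x26, S = E(K, T) = 0x35; 0x6D ⊕ 0x35 = 0x58.
C2: T = 0x27, S = E(K, T) = 0x37; 0xE0 ⊕ 0x37 = 0xD7.
C3: T = 0x28, S = E(K, T) = 0x29; 0x20 ⊕ 0x29 = 0x09.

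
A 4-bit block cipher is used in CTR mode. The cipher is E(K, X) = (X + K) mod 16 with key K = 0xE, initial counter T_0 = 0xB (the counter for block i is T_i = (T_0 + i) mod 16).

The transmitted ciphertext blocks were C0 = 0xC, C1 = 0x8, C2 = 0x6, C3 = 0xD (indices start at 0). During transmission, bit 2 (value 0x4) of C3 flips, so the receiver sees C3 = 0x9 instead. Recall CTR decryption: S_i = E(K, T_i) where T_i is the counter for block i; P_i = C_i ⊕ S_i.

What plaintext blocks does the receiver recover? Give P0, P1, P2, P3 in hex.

P0 = 0x5, P1 = 0x2, P2 = 0xD, P3 = 0x5

Only C3 changed, to 0x9. In CTR, a change in C_i flips the same bit in P_i only; the keystream is unaffected. Decrypting the received ciphertext:
P0: T = 0xB, S = E(K, T) = 0x9; 0xC ⊕ 0x9 = 0x5.
P1: T = 0xC, S = E(K, T) = 0xA; 0x8 ⊕ 0xA = 0x2.
P2: T = 0xD, S = E(K, T) = 0xB; 0x6 ⊕ 0xB = 0xD.
P3: T = 0xE, S = E(K, T) = 0xC; 0x9 ⊕ 0xC = 0x5.
Blocks that differ from the original plaintext: P3.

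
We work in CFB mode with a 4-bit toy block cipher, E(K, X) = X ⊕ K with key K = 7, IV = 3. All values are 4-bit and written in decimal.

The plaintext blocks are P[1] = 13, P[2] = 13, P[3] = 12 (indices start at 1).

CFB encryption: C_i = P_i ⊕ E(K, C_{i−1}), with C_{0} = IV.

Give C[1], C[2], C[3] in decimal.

C[1]: E(K, 3) = 4; 13 ⊕ 4 = 9.
C[2]: E(K, 9) = 14; 13 ⊕ 14 = 3.
C[3]: E(K, 3) = 4; 12 ⊕ 4 = 8.

C[1] = 9, C[2] = 3, C[3] = 8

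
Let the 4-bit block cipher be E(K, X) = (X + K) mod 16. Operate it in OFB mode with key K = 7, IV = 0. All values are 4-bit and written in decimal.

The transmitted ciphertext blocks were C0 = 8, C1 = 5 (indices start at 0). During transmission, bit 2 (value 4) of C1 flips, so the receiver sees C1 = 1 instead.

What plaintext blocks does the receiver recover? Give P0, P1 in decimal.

OFB decryption: S_i = E(K, S_{i−1}) with S_{−1} = IV; P_i = C_i ⊕ S_i.
Only C1 changed, to 1. In OFB, a change in C_i flips the same bit in P_i only; the keystream is unaffected. Decrypting the received ciphertext:
P0: S = E(K, 0) = 7; 8 ⊕ 7 = 15.
P1: S = E(K, 7) = 14; 1 ⊕ 14 = 15.
Blocks that differ from the original plaintext: P1.

P0 = 15, P1 = 15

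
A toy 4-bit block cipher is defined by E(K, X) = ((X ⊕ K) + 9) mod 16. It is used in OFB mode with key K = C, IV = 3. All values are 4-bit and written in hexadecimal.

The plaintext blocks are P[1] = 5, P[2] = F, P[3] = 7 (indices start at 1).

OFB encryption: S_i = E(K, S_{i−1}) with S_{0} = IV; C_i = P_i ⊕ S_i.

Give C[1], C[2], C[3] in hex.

C[1]: S = E(K, 3) = 8; 5 ⊕ 8 = D.
C[2]: S = E(K, 8) = D; F ⊕ D = 2.
C[3]: S = E(K, D) = A; 7 ⊕ A = D.

C[1] = D, C[2] = 2, C[3] = D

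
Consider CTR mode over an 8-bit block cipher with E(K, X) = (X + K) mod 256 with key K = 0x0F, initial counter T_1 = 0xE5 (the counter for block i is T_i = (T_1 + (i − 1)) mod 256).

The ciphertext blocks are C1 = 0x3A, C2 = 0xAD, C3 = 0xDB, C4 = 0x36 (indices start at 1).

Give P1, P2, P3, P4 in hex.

P1 = 0xCE, P2 = 0x58, P3 = 0x2D, P4 = 0xC1

CTR decryption: S_i = E(K, T_i) where T_i is the counter for block i; P_i = C_i ⊕ S_i.
P1: T = 0xE5, S = E(K, T) = 0xF4; 0x3A ⊕ 0xF4 = 0xCE.
P2: T = 0xE6, S = E(K, T) = 0xF5; 0xAD ⊕ 0xF5 = 0x58.
P3: T = 0xE7, S = E(K, T) = 0xF6; 0xDB ⊕ 0xF6 = 0x2D.
P4: T = 0xE8, S = E(K, T) = 0xF7; 0x36 ⊕ 0xF7 = 0xC1.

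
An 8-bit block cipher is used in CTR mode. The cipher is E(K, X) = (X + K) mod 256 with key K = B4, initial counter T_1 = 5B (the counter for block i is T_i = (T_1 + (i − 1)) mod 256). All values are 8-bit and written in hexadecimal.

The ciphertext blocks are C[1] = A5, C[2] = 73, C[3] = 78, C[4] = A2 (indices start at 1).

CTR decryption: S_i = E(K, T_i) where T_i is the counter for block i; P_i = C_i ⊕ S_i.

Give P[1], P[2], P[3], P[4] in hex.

P[1]: T = 5B, S = E(K, T) = 0F; A5 ⊕ 0F = AA.
P[2]: T = 5C, S = E(K, T) = 10; 73 ⊕ 10 = 63.
P[3]: T = 5D, S = E(K, T) = 11; 78 ⊕ 11 = 69.
P[4]: T = 5E, S = E(K, T) = 12; A2 ⊕ 12 = B0.

P[1] = AA, P[2] = 63, P[3] = 69, P[4] = B0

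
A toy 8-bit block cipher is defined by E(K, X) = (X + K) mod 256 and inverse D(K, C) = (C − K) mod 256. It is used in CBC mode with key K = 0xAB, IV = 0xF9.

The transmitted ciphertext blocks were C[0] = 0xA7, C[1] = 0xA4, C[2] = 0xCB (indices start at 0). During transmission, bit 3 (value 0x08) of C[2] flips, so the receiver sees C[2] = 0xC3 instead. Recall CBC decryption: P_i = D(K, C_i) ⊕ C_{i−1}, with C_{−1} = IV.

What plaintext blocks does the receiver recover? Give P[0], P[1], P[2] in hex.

Only C[2] changed, to 0xC3. In CBC, a change in C_i garbles P_i and flips the same bit in P_{i+1}. Decrypting the received ciphertext:
P[0]: D(K, 0xA7) = 0xFC; 0xFC ⊕ 0xF9 = 0x05.
P[1]: D(K, 0xA4) = 0xF9; 0xF9 ⊕ 0xA7 = 0x5E.
P[2]: D(K, 0xC3) = 0x18; 0x18 ⊕ 0xA4 = 0xBC.
Blocks that differ from the original plaintext: P[2].

P[0] = 0x05, P[1] = 0x5E, P[2] = 0xBC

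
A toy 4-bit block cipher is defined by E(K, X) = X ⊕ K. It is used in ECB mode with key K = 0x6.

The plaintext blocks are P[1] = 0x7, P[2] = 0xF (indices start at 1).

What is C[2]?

ECB encryption: C_i = E(K, P_i).
C[2]: E(K, 0xF) = 0x9.

C[2] = 0x9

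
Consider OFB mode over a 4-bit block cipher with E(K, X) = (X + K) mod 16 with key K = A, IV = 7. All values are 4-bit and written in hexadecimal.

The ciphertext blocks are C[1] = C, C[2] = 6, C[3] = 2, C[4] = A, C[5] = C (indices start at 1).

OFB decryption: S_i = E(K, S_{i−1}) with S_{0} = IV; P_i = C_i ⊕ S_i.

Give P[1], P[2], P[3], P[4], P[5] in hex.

P[1] = D, P[2] = D, P[3] = 7, P[4] = 5, P[5] = 5

P[1]: S = E(K, 7) = 1; C ⊕ 1 = D.
P[2]: S = E(K, 1) = B; 6 ⊕ B = D.
P[3]: S = E(K, B) = 5; 2 ⊕ 5 = 7.
P[4]: S = E(K, 5) = F; A ⊕ F = 5.
P[5]: S = E(K, F) = 9; C ⊕ 9 = 5.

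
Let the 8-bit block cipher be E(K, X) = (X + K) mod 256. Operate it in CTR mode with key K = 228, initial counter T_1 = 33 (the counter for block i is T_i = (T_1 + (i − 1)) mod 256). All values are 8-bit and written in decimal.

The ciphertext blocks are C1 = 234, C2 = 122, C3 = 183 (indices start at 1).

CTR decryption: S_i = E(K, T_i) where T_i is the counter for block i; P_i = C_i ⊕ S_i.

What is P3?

P3 = 176

P3: T = 35, S = E(K, T) = 7; 183 ⊕ 7 = 176.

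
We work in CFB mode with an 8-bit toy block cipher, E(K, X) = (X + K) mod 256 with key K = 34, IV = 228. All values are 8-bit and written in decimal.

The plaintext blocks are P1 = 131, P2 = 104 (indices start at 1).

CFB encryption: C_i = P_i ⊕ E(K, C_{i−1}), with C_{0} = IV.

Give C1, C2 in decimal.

C1: E(K, 228) = 6; 131 ⊕ 6 = 133.
C2: E(K, 133) = 167; 104 ⊕ 167 = 207.

C1 = 133, C2 = 207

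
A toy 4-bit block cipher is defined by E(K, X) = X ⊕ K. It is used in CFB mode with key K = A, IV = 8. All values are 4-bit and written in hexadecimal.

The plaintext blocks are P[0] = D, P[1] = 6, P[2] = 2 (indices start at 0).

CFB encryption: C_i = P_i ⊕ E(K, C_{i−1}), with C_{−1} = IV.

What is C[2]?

C[0]: E(K, 8) = 2; D ⊕ 2 = F.
C[1]: E(K, F) = 5; 6 ⊕ 5 = 3.
C[2]: E(K, 3) = 9; 2 ⊕ 9 = B.

C[2] = B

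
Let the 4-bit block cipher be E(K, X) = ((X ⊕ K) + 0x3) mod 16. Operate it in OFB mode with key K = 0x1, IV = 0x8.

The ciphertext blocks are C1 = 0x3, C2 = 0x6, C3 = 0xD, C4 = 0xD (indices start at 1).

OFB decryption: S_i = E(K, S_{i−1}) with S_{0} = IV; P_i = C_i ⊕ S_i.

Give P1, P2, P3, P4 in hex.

P1: S = E(K, 0x8) = 0xC; 0x3 ⊕ 0xC = 0xF.
P2: S = E(K, 0xC) = 0x0; 0x6 ⊕ 0x0 = 0x6.
P3: S = E(K, 0x0) = 0x4; 0xD ⊕ 0x4 = 0x9.
P4: S = E(K, 0x4) = 0x8; 0xD ⊕ 0x8 = 0x5.

P1 = 0xF, P2 = 0x6, P3 = 0x9, P4 = 0x5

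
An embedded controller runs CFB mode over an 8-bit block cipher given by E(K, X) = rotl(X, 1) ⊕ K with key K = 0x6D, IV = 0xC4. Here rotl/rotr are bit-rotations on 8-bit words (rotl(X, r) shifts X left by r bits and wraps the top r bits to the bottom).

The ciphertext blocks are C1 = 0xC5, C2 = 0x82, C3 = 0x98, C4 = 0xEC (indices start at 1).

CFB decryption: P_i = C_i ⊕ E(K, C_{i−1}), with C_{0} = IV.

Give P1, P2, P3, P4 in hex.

P1 = 0x21, P2 = 0x64, P3 = 0xF0, P4 = 0xB0

P1: E(K, 0xC4) = 0xE4; 0xC5 ⊕ 0xE4 = 0x21.
P2: E(K, 0xC5) = 0xE6; 0x82 ⊕ 0xE6 = 0x64.
P3: E(K, 0x82) = 0x68; 0x98 ⊕ 0x68 = 0xF0.
P4: E(K, 0x98) = 0x5C; 0xEC ⊕ 0x5C = 0xB0.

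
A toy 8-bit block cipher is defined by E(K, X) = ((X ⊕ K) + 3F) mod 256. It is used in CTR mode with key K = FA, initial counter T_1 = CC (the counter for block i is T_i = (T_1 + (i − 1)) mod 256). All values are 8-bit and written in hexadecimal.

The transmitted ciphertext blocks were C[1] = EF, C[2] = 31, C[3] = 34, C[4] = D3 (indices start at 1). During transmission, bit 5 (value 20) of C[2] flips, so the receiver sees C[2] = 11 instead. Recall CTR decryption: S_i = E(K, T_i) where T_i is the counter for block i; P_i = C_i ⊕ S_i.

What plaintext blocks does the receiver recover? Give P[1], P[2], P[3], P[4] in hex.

P[1] = 9A, P[2] = 67, P[3] = 47, P[4] = A7

Only C[2] changed, to 11. In CTR, a change in C_i flips the same bit in P_i only; the keystream is unaffected. Decrypting the received ciphertext:
P[1]: T = CC, S = E(K, T) = 75; EF ⊕ 75 = 9A.
P[2]: T = CD, S = E(K, T) = 76; 11 ⊕ 76 = 67.
P[3]: T = CE, S = E(K, T) = 73; 34 ⊕ 73 = 47.
P[4]: T = CF, S = E(K, T) = 74; D3 ⊕ 74 = A7.
Blocks that differ from the original plaintext: P[2].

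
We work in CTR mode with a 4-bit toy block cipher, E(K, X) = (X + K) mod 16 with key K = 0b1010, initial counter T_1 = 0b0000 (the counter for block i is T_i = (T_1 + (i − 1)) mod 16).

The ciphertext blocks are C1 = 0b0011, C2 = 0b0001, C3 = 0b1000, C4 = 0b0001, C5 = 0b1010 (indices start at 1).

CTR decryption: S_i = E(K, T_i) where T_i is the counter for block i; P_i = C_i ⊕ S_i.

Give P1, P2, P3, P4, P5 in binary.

P1 = 0b1001, P2 = 0b1010, P3 = 0b0100, P4 = 0b1100, P5 = 0b0100

P1: T = 0b0000, S = E(K, T) = 0b1010; 0b0011 ⊕ 0b1010 = 0b1001.
P2: T = 0b0001, S = E(K, T) = 0b1011; 0b0001 ⊕ 0b1011 = 0b1010.
P3: T = 0b0010, S = E(K, T) = 0b1100; 0b1000 ⊕ 0b1100 = 0b0100.
P4: T = 0b0011, S = E(K, T) = 0b1101; 0b0001 ⊕ 0b1101 = 0b1100.
P5: T = 0b0100, S = E(K, T) = 0b1110; 0b1010 ⊕ 0b1110 = 0b0100.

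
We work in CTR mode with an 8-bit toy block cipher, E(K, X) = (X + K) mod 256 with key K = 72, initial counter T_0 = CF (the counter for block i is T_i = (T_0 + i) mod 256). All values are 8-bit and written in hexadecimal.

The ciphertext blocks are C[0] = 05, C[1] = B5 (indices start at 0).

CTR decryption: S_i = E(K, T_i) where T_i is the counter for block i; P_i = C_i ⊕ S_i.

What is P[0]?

P[0] = 44

P[0]: T = CF, S = E(K, T) = 41; 05 ⊕ 41 = 44.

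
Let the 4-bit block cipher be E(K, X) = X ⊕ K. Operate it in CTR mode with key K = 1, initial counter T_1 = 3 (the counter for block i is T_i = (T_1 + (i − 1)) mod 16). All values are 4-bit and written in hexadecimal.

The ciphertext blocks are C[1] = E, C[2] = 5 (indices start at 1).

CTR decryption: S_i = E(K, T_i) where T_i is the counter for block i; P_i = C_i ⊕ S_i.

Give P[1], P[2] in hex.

P[1] = C, P[2] = 0

P[1]: T = 3, S = E(K, T) = 2; E ⊕ 2 = C.
P[2]: T = 4, S = E(K, T) = 5; 5 ⊕ 5 = 0.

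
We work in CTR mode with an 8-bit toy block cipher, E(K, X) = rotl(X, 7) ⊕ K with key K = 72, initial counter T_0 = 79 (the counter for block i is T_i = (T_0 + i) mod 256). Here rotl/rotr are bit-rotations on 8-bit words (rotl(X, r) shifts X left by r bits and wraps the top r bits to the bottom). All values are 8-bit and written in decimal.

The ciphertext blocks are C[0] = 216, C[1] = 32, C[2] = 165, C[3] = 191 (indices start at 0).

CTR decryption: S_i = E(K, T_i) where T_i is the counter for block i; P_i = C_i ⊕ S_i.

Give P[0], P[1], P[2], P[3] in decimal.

P[0] = 55, P[1] = 64, P[2] = 69, P[3] = 222

P[0]: T = 79, S = E(K, T) = 239; 216 ⊕ 239 = 55.
P[1]: T = 80, S = E(K, T) = 96; 32 ⊕ 96 = 64.
P[2]: T = 81, S = E(K, T) = 224; 165 ⊕ 224 = 69.
P[3]: T = 82, S = E(K, T) = 97; 191 ⊕ 97 = 222.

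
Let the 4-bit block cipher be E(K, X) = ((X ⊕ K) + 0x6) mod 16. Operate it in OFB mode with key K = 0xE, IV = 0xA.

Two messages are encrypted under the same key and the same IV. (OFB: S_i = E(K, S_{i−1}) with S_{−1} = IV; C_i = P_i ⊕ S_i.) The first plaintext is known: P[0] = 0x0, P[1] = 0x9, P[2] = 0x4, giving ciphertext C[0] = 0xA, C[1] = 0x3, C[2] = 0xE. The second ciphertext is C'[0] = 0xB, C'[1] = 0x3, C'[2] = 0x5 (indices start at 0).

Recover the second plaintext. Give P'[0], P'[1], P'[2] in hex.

P'[0] = 0x1, P'[1] = 0x9, P'[2] = 0xF

In OFB with a reused IV, both messages share the same keystream S_i, so C_i ⊕ C'_i = P_i ⊕ P'_i and thus P'_i = P_i ⊕ C_i ⊕ C'_i.
P'[0]: 0x0 ⊕ 0xA ⊕ 0xB = 0x1.
P'[1]: 0x9 ⊕ 0x3 ⊕ 0x3 = 0x9.
P'[2]: 0x4 ⊕ 0xE ⊕ 0x5 = 0xF.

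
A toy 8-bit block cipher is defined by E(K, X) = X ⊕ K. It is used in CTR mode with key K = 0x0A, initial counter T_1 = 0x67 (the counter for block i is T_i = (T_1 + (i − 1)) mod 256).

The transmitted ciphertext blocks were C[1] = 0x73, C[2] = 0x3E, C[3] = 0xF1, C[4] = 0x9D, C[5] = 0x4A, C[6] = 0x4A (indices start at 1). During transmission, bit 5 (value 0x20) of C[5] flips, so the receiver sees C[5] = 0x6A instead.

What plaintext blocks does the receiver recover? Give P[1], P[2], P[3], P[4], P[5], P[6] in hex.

P[1] = 0x1E, P[2] = 0x5C, P[3] = 0x92, P[4] = 0xFD, P[5] = 0x0B, P[6] = 0x2C

CTR decryption: S_i = E(K, T_i) where T_i is the counter for block i; P_i = C_i ⊕ S_i.
Only C[5] changed, to 0x6A. In CTR, a change in C_i flips the same bit in P_i only; the keystream is unaffected. Decrypting the received ciphertext:
P[1]: T = 0x67, S = E(K, T) = 0x6D; 0x73 ⊕ 0x6D = 0x1E.
P[2]: T = 0x68, S = E(K, T) = 0x62; 0x3E ⊕ 0x62 = 0x5C.
P[3]: T = 0x69, S = E(K, T) = 0x63; 0xF1 ⊕ 0x63 = 0x92.
P[4]: T = 0x6A, S = E(K, T) = 0x60; 0x9D ⊕ 0x60 = 0xFD.
P[5]: T = 0x6B, S = E(K, T) = 0x61; 0x6A ⊕ 0x61 = 0x0B.
P[6]: T = 0x6C, S = E(K, T) = 0x66; 0x4A ⊕ 0x66 = 0x2C.
Blocks that differ from the original plaintext: P[5].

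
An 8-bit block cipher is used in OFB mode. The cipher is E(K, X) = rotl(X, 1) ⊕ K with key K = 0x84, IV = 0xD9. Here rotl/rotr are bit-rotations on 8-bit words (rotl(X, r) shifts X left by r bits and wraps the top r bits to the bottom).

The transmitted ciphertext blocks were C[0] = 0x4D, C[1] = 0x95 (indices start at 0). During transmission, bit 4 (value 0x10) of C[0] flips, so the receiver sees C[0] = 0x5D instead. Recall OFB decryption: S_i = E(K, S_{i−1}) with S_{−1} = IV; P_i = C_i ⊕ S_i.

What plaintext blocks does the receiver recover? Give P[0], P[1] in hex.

P[0] = 0x6A, P[1] = 0x7F

Only C[0] changed, to 0x5D. In OFB, a change in C_i flips the same bit in P_i only; the keystream is unaffected. Decrypting the received ciphertext:
P[0]: S = E(K, 0xD9) = 0x37; 0x5D ⊕ 0x37 = 0x6A.
P[1]: S = E(K, 0x37) = 0xEA; 0x95 ⊕ 0xEA = 0x7F.
Blocks that differ from the original plaintext: P[0].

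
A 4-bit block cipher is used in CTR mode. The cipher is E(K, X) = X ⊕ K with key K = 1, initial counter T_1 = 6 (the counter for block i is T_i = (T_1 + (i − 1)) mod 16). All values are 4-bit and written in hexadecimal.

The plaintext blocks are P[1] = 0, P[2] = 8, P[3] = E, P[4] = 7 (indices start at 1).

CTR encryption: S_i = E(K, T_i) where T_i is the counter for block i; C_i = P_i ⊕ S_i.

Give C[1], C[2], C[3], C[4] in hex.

C[1] = 7, C[2] = E, C[3] = 7, C[4] = F

C[1]: T = 6, S = E(K, T) = 7; 0 ⊕ 7 = 7.
C[2]: T = 7, S = E(K, T) = 6; 8 ⊕ 6 = E.
C[3]: T = 8, S = E(K, T) = 9; E ⊕ 9 = 7.
C[4]: T = 9, S = E(K, T) = 8; 7 ⊕ 8 = F.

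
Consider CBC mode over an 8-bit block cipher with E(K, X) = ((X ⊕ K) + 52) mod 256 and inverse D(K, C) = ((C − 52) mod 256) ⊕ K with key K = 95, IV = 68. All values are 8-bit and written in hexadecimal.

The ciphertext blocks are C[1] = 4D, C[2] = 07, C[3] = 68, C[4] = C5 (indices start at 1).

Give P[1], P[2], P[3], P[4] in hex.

CBC decryption: P_i = D(K, C_i) ⊕ C_{i−1}, with C_{0} = IV.
P[1]: D(K, 4D) = 6E; 6E ⊕ 68 = 06.
P[2]: D(K, 07) = 20; 20 ⊕ 4D = 6D.
P[3]: D(K, 68) = 83; 83 ⊕ 07 = 84.
P[4]: D(K, C5) = E6; E6 ⊕ 68 = 8E.

P[1] = 06, P[2] = 6D, P[3] = 84, P[4] = 8E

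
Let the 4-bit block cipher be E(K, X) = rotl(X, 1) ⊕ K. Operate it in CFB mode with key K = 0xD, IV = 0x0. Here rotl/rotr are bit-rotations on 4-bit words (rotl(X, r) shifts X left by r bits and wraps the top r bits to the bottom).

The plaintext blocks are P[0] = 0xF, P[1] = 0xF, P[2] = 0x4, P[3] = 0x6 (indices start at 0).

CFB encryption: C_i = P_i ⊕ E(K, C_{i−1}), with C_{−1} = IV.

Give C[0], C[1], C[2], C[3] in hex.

C[0] = 0x2, C[1] = 0x6, C[2] = 0x5, C[3] = 0x1

C[0]: E(K, 0x0) = 0xD; 0xF ⊕ 0xD = 0x2.
C[1]: E(K, 0x2) = 0x9; 0xF ⊕ 0x9 = 0x6.
C[2]: E(K, 0x6) = 0x1; 0x4 ⊕ 0x1 = 0x5.
C[3]: E(K, 0x5) = 0x7; 0x6 ⊕ 0x7 = 0x1.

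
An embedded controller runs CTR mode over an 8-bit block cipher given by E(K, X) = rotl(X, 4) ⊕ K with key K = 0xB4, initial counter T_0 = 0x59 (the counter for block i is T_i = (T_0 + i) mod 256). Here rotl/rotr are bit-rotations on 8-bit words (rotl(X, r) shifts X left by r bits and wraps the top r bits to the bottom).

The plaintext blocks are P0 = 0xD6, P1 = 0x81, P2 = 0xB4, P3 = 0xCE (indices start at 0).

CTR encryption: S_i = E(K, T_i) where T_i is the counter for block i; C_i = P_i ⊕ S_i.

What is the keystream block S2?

C0: T = 0x59, S = E(K, T) = 0x21; 0xD6 ⊕ 0x21 = 0xF7.
C1: T = 0x5A, S = E(K, T) = 0x11; 0x81 ⊕ 0x11 = 0x90.
C2: T = 0x5B, S = E(K, T) = 0x01; 0xB4 ⊕ 0x01 = 0xB5.
So S2 = 0x01.

0x01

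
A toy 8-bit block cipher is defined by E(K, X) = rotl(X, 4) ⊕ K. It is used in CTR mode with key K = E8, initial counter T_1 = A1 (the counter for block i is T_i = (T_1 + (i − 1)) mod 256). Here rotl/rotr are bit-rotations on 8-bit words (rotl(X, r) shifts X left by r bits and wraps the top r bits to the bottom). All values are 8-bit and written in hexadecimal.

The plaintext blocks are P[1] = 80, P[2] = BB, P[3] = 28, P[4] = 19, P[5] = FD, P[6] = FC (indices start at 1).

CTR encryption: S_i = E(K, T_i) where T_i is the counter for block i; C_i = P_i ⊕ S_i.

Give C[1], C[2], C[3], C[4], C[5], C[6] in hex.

C[1] = 72, C[2] = 79, C[3] = FA, C[4] = BB, C[5] = 4F, C[6] = 7E

C[1]: T = A1, S = E(K, T) = F2; 80 ⊕ F2 = 72.
C[2]: T = A2, S = E(K, T) = C2; BB ⊕ C2 = 79.
C[3]: T = A3, S = E(K, T) = D2; 28 ⊕ D2 = FA.
C[4]: T = A4, S = E(K, T) = A2; 19 ⊕ A2 = BB.
C[5]: T = A5, S = E(K, T) = B2; FD ⊕ B2 = 4F.
C[6]: T = A6, S = E(K, T) = 82; FC ⊕ 82 = 7E.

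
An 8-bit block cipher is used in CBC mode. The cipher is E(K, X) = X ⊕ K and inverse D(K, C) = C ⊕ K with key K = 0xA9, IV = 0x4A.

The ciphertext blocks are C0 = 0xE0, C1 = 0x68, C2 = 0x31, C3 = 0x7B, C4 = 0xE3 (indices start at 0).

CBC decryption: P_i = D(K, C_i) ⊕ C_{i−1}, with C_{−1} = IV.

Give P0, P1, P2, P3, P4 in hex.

P0: D(K, 0xE0) = 0x49; 0x49 ⊕ 0x4A = 0x03.
P1: D(K, 0x68) = 0xC1; 0xC1 ⊕ 0xE0 = 0x21.
P2: D(K, 0x31) = 0x98; 0x98 ⊕ 0x68 = 0xF0.
P3: D(K, 0x7B) = 0xD2; 0xD2 ⊕ 0x31 = 0xE3.
P4: D(K, 0xE3) = 0x4A; 0x4A ⊕ 0x7B = 0x31.

P0 = 0x03, P1 = 0x21, P2 = 0xF0, P3 = 0xE3, P4 = 0x31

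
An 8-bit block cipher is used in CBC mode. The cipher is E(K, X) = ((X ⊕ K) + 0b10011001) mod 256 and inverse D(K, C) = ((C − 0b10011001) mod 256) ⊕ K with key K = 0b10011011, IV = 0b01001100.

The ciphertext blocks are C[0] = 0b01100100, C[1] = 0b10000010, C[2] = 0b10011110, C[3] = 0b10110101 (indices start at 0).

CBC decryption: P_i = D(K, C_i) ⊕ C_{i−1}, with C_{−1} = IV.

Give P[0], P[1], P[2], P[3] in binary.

P[0] = 0b00011100, P[1] = 0b00010110, P[2] = 0b00011100, P[3] = 0b00011001

P[0]: D(K, 0b01100100) = 0b01010000; 0b01010000 ⊕ 0b01001100 = 0b00011100.
P[1]: D(K, 0b10000010) = 0b01110010; 0b01110010 ⊕ 0b01100100 = 0b00010110.
P[2]: D(K, 0b10011110) = 0b10011110; 0b10011110 ⊕ 0b10000010 = 0b00011100.
P[3]: D(K, 0b10110101) = 0b10000111; 0b10000111 ⊕ 0b10011110 = 0b00011001.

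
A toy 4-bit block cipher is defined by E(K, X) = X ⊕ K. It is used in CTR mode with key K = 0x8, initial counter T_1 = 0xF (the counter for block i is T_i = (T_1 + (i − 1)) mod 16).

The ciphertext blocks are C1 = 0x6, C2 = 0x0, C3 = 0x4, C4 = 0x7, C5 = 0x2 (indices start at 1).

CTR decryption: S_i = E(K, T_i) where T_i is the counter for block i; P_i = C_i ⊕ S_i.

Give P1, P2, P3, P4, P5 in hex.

P1 = 0x1, P2 = 0x8, P3 = 0xD, P4 = 0xD, P5 = 0x9

P1: T = 0xF, S = E(K, T) = 0x7; 0x6 ⊕ 0x7 = 0x1.
P2: T = 0x0, S = E(K, T) = 0x8; 0x0 ⊕ 0x8 = 0x8.
P3: T = 0x1, S = E(K, T) = 0x9; 0x4 ⊕ 0x9 = 0xD.
P4: T = 0x2, S = E(K, T) = 0xA; 0x7 ⊕ 0xA = 0xD.
P5: T = 0x3, S = E(K, T) = 0xB; 0x2 ⊕ 0xB = 0x9.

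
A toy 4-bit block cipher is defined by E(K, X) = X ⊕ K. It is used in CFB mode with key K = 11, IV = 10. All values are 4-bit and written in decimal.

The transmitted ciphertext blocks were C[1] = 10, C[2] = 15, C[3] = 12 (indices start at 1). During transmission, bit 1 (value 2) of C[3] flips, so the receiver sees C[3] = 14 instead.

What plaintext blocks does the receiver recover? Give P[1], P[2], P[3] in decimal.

P[1] = 11, P[2] = 14, P[3] = 10

CFB decryption: P_i = C_i ⊕ E(K, C_{i−1}), with C_{0} = IV.
Only C[3] changed, to 14. In CFB, a change in C_i flips the same bit in P_i and garbles P_{i+1}. Decrypting the received ciphertext:
P[1]: E(K, 10) = 1; 10 ⊕ 1 = 11.
P[2]: E(K, 10) = 1; 15 ⊕ 1 = 14.
P[3]: E(K, 15) = 4; 14 ⊕ 4 = 10.
Blocks that differ from the original plaintext: P[3].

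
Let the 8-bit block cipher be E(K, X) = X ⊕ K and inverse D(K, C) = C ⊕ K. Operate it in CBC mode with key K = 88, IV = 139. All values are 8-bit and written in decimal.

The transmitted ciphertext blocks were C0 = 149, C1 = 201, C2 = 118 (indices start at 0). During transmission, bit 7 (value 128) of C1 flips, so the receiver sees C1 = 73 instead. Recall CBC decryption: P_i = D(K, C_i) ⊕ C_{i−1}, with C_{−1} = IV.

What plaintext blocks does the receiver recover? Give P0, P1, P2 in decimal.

Only C1 changed, to 73. In CBC, a change in C_i garbles P_i and flips the same bit in P_{i+1}. Decrypting the received ciphertext:
P0: D(K, 149) = 205; 205 ⊕ 139 = 70.
P1: D(K, 73) = 17; 17 ⊕ 149 = 132.
P2: D(K, 118) = 46; 46 ⊕ 73 = 103.
Blocks that differ from the original plaintext: P1, P2.

P0 = 70, P1 = 132, P2 = 103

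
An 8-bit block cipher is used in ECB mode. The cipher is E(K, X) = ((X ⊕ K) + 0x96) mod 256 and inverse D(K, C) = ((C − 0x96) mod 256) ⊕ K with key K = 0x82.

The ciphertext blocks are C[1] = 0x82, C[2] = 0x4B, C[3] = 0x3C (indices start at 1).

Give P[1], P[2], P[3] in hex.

ECB decryption: P_i = D(K, C_i).
P[1]: D(K, 0x82) = 0x6E.
P[2]: D(K, 0x4B) = 0x37.
P[3]: D(K, 0x3C) = 0x24.

P[1] = 0x6E, P[2] = 0x37, P[3] = 0x24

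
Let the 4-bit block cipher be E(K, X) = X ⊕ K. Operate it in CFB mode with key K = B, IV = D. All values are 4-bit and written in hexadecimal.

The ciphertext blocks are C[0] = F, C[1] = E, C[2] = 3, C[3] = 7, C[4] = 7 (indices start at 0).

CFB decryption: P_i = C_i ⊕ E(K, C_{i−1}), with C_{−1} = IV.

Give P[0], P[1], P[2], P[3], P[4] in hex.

P[0]: E(K, D) = 6; F ⊕ 6 = 9.
P[1]: E(K, F) = 4; E ⊕ 4 = A.
P[2]: E(K, E) = 5; 3 ⊕ 5 = 6.
P[3]: E(K, 3) = 8; 7 ⊕ 8 = F.
P[4]: E(K, 7) = C; 7 ⊕ C = B.

P[0] = 9, P[1] = A, P[2] = 6, P[3] = F, P[4] = B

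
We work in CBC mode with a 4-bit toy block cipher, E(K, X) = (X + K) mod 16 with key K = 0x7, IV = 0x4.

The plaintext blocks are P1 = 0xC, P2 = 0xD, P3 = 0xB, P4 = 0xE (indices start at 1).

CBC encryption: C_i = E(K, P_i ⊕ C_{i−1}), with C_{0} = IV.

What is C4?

C1: P1 ⊕ 0x4 = 0x8; E(K, 0x8) = 0xF.
C2: P2 ⊕ 0xF = 0x2; E(K, 0x2) = 0x9.
C3: P3 ⊕ 0x9 = 0x2; E(K, 0x2) = 0x9.
C4: P4 ⊕ 0x9 = 0x7; E(K, 0x7) = 0xE.

C4 = 0xE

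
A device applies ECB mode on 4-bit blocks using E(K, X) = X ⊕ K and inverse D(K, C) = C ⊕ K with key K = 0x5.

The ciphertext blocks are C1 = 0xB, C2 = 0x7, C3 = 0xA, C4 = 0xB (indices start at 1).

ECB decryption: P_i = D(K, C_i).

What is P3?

P3: D(K, 0xA) = 0xF.

P3 = 0xF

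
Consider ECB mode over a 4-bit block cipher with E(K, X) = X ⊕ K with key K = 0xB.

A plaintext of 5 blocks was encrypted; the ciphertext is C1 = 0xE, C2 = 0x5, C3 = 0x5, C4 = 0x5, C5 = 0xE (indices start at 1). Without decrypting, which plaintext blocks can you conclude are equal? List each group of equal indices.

ECB encrypts each block independently with the same key, so equal ciphertext blocks imply equal plaintext blocks.
C1 = C5 = 0xE, so P1 = P5.
C2 = C3 = C4 = 0x5, so P2 = P3 = P4.

P1 = P5; P2 = P3 = P4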